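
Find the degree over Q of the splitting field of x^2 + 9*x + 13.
[K:Q] = 2

The discriminant of x^2 + (9)*x + (13) is b^2 - 4c = 81 - (52) = 29. Since 29 is not a perfect square in Q, the polynomial is irreducible over Q. Its two roots generate a degree-2 extension, so [K:Q] = 2.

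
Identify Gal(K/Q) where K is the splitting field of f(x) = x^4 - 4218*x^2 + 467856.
Gal(K/Q) = Z/2Z (cyclic of order 2)

f factors as (x^2 - 4104)(x^2 - 114), so the splitting field is K = Q(sqrt(4104), sqrt(114)). The squarefree part of 4104 is 114 and the squarefree part of 114 is also 114, so sqrt(4104) and sqrt(114) are both rational multiples of sqrt(114). Hence Q(sqrt(4104)) = Q(sqrt(114)) = Q(sqrt(114)), and the splitting field collapses to a single degree-2 extension with Galois group Z/2Z.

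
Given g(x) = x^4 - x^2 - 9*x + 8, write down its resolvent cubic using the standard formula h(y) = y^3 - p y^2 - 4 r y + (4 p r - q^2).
h(y) = y^3 + y^2 - 32*y - 113

Identify coefficients: p = -1, q = -9, r = 8.
Plug into h(y) = y^3 - p y^2 - 4 r y + (4 p r - q^2):
  h(y) = y^3 - (-1) y^2 - 4*(8) y + (4*(-1)*(8) - (-9)^2)
       = y^3 + (1) y^2 + (-32) y + (-113).
Simplifying: h(y) = y^3 + y^2 - 32*y - 113.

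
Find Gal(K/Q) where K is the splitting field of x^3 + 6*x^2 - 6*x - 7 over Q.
Gal(K/Q) = S_3 (symmetric group of order 6)

Compute the discriminant of x^3 + (6)*x^2 + (-6)*x + (-7): Δ = 11421. Since Δ is not a rational square, the Galois group is not contained in A_3; it must be the full S_3 (irreducibility of the cubic rules out anything smaller).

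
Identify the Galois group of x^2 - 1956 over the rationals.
Gal(K/Q) = Z/2Z (cyclic of order 2)

x^2 - 1956 is irreducible over Q since 1956 is not a rational square. The splitting field Q(sqrt(1956)) has degree 2 over Q, and its unique nontrivial automorphism is sqrt(1956) ↦ -sqrt(1956). Hence Gal(Q(sqrt(1956))/Q) = Z/2Z.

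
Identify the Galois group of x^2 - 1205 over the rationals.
Gal(K/Q) = Z/2Z (cyclic of order 2)

x^2 - 1205 is irreducible over Q since 1205 is not a rational square. The splitting field Q(sqrt(1205)) has degree 2 over Q, and its unique nontrivial automorphism is sqrt(1205) ↦ -sqrt(1205). Hence Gal(Q(sqrt(1205))/Q) = Z/2Z.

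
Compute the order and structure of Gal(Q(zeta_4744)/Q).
|Gal(Q(zeta_4744)/Q)| = phi(4744) = 2368; group ≅ (Z/4744Z)^* ≅ Z/2Z × Z/2Z × Z/592Z

The n-th cyclotomic polynomial Φ_4744(x) is the minimal polynomial of zeta_4744 over Q and has degree phi(4744) = 2368. So Q(zeta_4744) is a degree-2368 Galois extension with Galois group (Z/4744Z)^*. By CRT, (Z/4744Z)^* ≅ (Z/8Z)^* × (Z/593Z)^*. Each prime-power unit group is (Z/8Z)^* ≅ Z/2Z × Z/2Z; (Z/593Z)^* ≅ Z/592Z. Hence Gal(Q(zeta_4744)/Q) ≅ Z/2Z × Z/2Z × Z/592Z.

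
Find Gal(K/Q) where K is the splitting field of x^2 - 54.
Gal(K/Q) = Z/2Z (cyclic of order 2)

x^2 - 54 is irreducible over Q since 54 is not a rational square. The splitting field Q(sqrt(54)) has degree 2 over Q, and its unique nontrivial automorphism is sqrt(54) ↦ -sqrt(54). Hence Gal(Q(sqrt(54))/Q) = Z/2Z.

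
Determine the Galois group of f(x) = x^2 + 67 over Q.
Gal(K/Q) = Z/2Z (cyclic of order 2)

x^2 + 67 is irreducible over Q since -67 is not a rational square. The splitting field Q(sqrt(-67)) has degree 2 over Q, and its unique nontrivial automorphism is sqrt(-67) ↦ -sqrt(-67). Hence Gal(Q(sqrt(-67))/Q) = Z/2Z.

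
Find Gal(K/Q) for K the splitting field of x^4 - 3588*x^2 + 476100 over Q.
Gal(K/Q) = Z/2Z (cyclic of order 2)

f factors as (x^2 - 3450)(x^2 - 138), so the splitting field is K = Q(sqrt(3450), sqrt(138)). The squarefree part of 3450 is 138 and the squarefree part of 138 is also 138, so sqrt(3450) and sqrt(138) are both rational multiples of sqrt(138). Hence Q(sqrt(3450)) = Q(sqrt(138)) = Q(sqrt(138)), and the splitting field collapses to a single degree-2 extension with Galois group Z/2Z.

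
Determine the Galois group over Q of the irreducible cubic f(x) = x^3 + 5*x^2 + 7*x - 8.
Gal(K/Q) = S_3 (symmetric group of order 6)

Compute the discriminant of x^3 + (5)*x^2 + (7)*x + (-8): Δ = -2915. Since Δ is not a rational square, the Galois group is not contained in A_3; it must be the full S_3 (irreducibility of the cubic rules out anything smaller).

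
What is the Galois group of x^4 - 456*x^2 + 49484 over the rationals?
Gal(K/Q) = V_4 (Klein four-group, Z/2Z × Z/2Z)

f factors as (x^2 - 178)(x^2 - 278), so the splitting field is K = Q(sqrt(178), sqrt(278)). The elements 178, 278, 49484 are all non-squares in Q, so sqrt(178) and sqrt(278) generate independent quadratic extensions. Thus [K:Q] = 4 and Gal(K/Q) is generated by the two order-2 automorphisms sqrt(178) ↦ -sqrt(178) and sqrt(278) ↦ -sqrt(278), giving V_4.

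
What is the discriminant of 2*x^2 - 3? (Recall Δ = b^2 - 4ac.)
Δ = 24

For a quadratic a x^2 + b x + c the discriminant is Δ = b^2 - 4ac = (0)^2 - 4*(2)*(-3) = 0 - (-24) = 24.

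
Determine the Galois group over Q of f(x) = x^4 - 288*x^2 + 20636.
Gal(K/Q) = V_4 (Klein four-group, Z/2Z × Z/2Z)

f factors as (x^2 - 134)(x^2 - 154), so the splitting field is K = Q(sqrt(134), sqrt(154)). The elements 134, 154, 20636 are all non-squares in Q, so sqrt(134) and sqrt(154) generate independent quadratic extensions. Thus [K:Q] = 4 and Gal(K/Q) is generated by the two order-2 automorphisms sqrt(134) ↦ -sqrt(134) and sqrt(154) ↦ -sqrt(154), giving V_4.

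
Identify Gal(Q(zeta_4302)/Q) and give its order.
|Gal(Q(zeta_4302)/Q)| = phi(4302) = 1428; group ≅ (Z/4302Z)^* ≅ Z/6Z × Z/238Z

The n-th cyclotomic polynomial Φ_4302(x) is the minimal polynomial of zeta_4302 over Q and has degree phi(4302) = 1428. So Q(zeta_4302) is a degree-1428 Galois extension with Galois group (Z/4302Z)^*. By CRT, (Z/4302Z)^* ≅ (Z/2Z)^* × (Z/9Z)^* × (Z/239Z)^*. Each prime-power unit group is (Z/2Z)^* ≅ trivial group (order 1); (Z/9Z)^* ≅ Z/6Z; (Z/239Z)^* ≅ Z/238Z. Hence Gal(Q(zeta_4302)/Q) ≅ Z/6Z × Z/238Z.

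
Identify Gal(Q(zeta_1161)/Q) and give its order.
|Gal(Q(zeta_1161)/Q)| = phi(1161) = 756; group ≅ (Z/1161Z)^* ≅ Z/18Z × Z/42Z

The n-th cyclotomic polynomial Φ_1161(x) is the minimal polynomial of zeta_1161 over Q and has degree phi(1161) = 756. So Q(zeta_1161) is a degree-756 Galois extension with Galois group (Z/1161Z)^*. By CRT, (Z/1161Z)^* ≅ (Z/27Z)^* × (Z/43Z)^*. Each prime-power unit group is (Z/27Z)^* ≅ Z/18Z; (Z/43Z)^* ≅ Z/42Z. Hence Gal(Q(zeta_1161)/Q) ≅ Z/18Z × Z/42Z.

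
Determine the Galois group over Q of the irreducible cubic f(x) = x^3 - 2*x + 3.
Gal(K/Q) = S_3 (symmetric group of order 6)

Compute the discriminant of x^3 + (0)*x^2 + (-2)*x + (3): Δ = -211. Since Δ is not a rational square, the Galois group is not contained in A_3; it must be the full S_3 (irreducibility of the cubic rules out anything smaller).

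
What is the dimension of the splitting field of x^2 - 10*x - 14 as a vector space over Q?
[K:Q] = 2

The discriminant of x^2 + (-10)*x + (-14) is b^2 - 4c = 100 - (-56) = 156. Since 156 is not a perfect square in Q, the polynomial is irreducible over Q. Its two roots generate a degree-2 extension, so [K:Q] = 2.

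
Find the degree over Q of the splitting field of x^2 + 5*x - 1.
[K:Q] = 2

The discriminant of x^2 + (5)*x + (-1) is b^2 - 4c = 25 - (-4) = 29. Since 29 is not a perfect square in Q, the polynomial is irreducible over Q. Its two roots generate a degree-2 extension, so [K:Q] = 2.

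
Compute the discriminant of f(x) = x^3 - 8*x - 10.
Δ = -652

For a depressed cubic x^3 + p x + q the discriminant is Δ = -4 p^3 - 27 q^2 = -4*(-8)^3 - 27*(-10)^2 = 2048 - 2700 = -652.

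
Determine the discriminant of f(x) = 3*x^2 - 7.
Δ = 84

For a quadratic a x^2 + b x + c the discriminant is Δ = b^2 - 4ac = (0)^2 - 4*(3)*(-7) = 0 - (-84) = 84.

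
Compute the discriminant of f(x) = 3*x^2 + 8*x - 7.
Δ = 148

For a quadratic a x^2 + b x + c the discriminant is Δ = b^2 - 4ac = (8)^2 - 4*(3)*(-7) = 64 - (-84) = 148.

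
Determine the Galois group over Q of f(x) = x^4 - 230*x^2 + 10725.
Gal(K/Q) = V_4 (Klein four-group, Z/2Z × Z/2Z)

f factors as (x^2 - 65)(x^2 - 165), so the splitting field is K = Q(sqrt(65), sqrt(165)). The elements 65, 165, 10725 are all non-squares in Q, so sqrt(65) and sqrt(165) generate independent quadratic extensions. Thus [K:Q] = 4 and Gal(K/Q) is generated by the two order-2 automorphisms sqrt(65) ↦ -sqrt(65) and sqrt(165) ↦ -sqrt(165), giving V_4.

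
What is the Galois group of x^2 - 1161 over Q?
Gal(K/Q) = Z/2Z (cyclic of order 2)

x^2 - 1161 is irreducible over Q since 1161 is not a rational square. The splitting field Q(sqrt(1161)) has degree 2 over Q, and its unique nontrivial automorphism is sqrt(1161) ↦ -sqrt(1161). Hence Gal(Q(sqrt(1161))/Q) = Z/2Z.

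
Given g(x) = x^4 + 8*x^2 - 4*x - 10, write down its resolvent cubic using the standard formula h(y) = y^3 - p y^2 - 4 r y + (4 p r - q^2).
h(y) = y^3 - 8*y^2 + 40*y - 336

Identify coefficients: p = 8, q = -4, r = -10.
Plug into h(y) = y^3 - p y^2 - 4 r y + (4 p r - q^2):
  h(y) = y^3 - (8) y^2 - 4*(-10) y + (4*(8)*(-10) - (-4)^2)
       = y^3 + (-8) y^2 + (40) y + (-336).
Simplifying: h(y) = y^3 - 8*y^2 + 40*y - 336.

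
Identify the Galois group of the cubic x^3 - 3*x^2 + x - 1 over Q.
Gal(K/Q) = S_3 (symmetric group of order 6)

Compute the discriminant of x^3 + (-3)*x^2 + (1)*x + (-1): Δ = -76. Since Δ is not a rational square, the Galois group is not contained in A_3; it must be the full S_3 (irreducibility of the cubic rules out anything smaller).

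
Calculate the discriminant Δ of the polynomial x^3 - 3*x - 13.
Δ = -4455

For a depressed cubic x^3 + p x + q the discriminant is Δ = -4 p^3 - 27 q^2 = -4*(-3)^3 - 27*(-13)^2 = 108 - 4563 = -4455.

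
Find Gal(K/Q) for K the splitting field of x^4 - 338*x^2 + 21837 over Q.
Gal(K/Q) = V_4 (Klein four-group, Z/2Z × Z/2Z)

f factors as (x^2 - 251)(x^2 - 87), so the splitting field is K = Q(sqrt(251), sqrt(87)). The elements 251, 87, 21837 are all non-squares in Q, so sqrt(251) and sqrt(87) generate independent quadratic extensions. Thus [K:Q] = 4 and Gal(K/Q) is generated by the two order-2 automorphisms sqrt(251) ↦ -sqrt(251) and sqrt(87) ↦ -sqrt(87), giving V_4.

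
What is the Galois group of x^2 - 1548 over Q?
Gal(K/Q) = Z/2Z (cyclic of order 2)

x^2 - 1548 is irreducible over Q since 1548 is not a rational square. The splitting field Q(sqrt(1548)) has degree 2 over Q, and its unique nontrivial automorphism is sqrt(1548) ↦ -sqrt(1548). Hence Gal(Q(sqrt(1548))/Q) = Z/2Z.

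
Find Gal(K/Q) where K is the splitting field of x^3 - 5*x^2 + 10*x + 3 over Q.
Gal(K/Q) = S_3 (symmetric group of order 6)

Compute the discriminant of x^3 + (-5)*x^2 + (10)*x + (3): Δ = -2943. Since Δ is not a rational square, the Galois group is not contained in A_3; it must be the full S_3 (irreducibility of the cubic rules out anything smaller).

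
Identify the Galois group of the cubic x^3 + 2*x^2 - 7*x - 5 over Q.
Gal(K/Q) = S_3 (symmetric group of order 6)

Compute the discriminant of x^3 + (2)*x^2 + (-7)*x + (-5): Δ = 2313. Since Δ is not a rational square, the Galois group is not contained in A_3; it must be the full S_3 (irreducibility of the cubic rules out anything smaller).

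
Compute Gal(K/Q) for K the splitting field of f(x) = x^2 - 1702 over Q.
Gal(K/Q) = Z/2Z (cyclic of order 2)

x^2 - 1702 is irreducible over Q since 1702 is not a rational square. The splitting field Q(sqrt(1702)) has degree 2 over Q, and its unique nontrivial automorphism is sqrt(1702) ↦ -sqrt(1702). Hence Gal(Q(sqrt(1702))/Q) = Z/2Z.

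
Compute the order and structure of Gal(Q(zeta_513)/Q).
|Gal(Q(zeta_513)/Q)| = phi(513) = 324; group ≅ (Z/513Z)^* ≅ Z/18Z × Z/18Z

The n-th cyclotomic polynomial Φ_513(x) is the minimal polynomial of zeta_513 over Q and has degree phi(513) = 324. So Q(zeta_513) is a degree-324 Galois extension with Galois group (Z/513Z)^*. By CRT, (Z/513Z)^* ≅ (Z/27Z)^* × (Z/19Z)^*. Each prime-power unit group is (Z/27Z)^* ≅ Z/18Z; (Z/19Z)^* ≅ Z/18Z. Hence Gal(Q(zeta_513)/Q) ≅ Z/18Z × Z/18Z.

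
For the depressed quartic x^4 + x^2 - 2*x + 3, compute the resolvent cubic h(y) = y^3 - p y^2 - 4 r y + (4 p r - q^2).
h(y) = y^3 - y^2 - 12*y + 8

Identify coefficients: p = 1, q = -2, r = 3.
Plug into h(y) = y^3 - p y^2 - 4 r y + (4 p r - q^2):
  h(y) = y^3 - (1) y^2 - 4*(3) y + (4*(1)*(3) - (-2)^2)
       = y^3 + (-1) y^2 + (-12) y + (8).
Simplifying: h(y) = y^3 - y^2 - 12*y + 8.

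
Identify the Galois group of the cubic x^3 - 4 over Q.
Gal(K/Q) = S_3 (symmetric group of order 6)

Compute the discriminant of x^3 + (0)*x^2 + (0)*x + (-4): Δ = -432. Since Δ is not a rational square, the Galois group is not contained in A_3; it must be the full S_3 (irreducibility of the cubic rules out anything smaller).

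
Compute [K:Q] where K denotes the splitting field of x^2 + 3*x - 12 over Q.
[K:Q] = 2

The discriminant of x^2 + (3)*x + (-12) is b^2 - 4c = 9 - (-48) = 57. Since 57 is not a perfect square in Q, the polynomial is irreducible over Q. Its two roots generate a degree-2 extension, so [K:Q] = 2.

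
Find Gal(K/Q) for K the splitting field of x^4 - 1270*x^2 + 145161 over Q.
Gal(K/Q) = Z/2Z (cyclic of order 2)

f factors as (x^2 - 127)(x^2 - 1143), so the splitting field is K = Q(sqrt(127), sqrt(1143)). The squarefree part of 127 is 127 and the squarefree part of 1143 is also 127, so sqrt(127) and sqrt(1143) are both rational multiples of sqrt(127). Hence Q(sqrt(127)) = Q(sqrt(1143)) = Q(sqrt(127)), and the splitting field collapses to a single degree-2 extension with Galois group Z/2Z.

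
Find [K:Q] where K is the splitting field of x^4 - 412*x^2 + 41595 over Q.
[K:Q] = 4

f factors as (x^2 - 177)(x^2 - 235); the splitting field is K = Q(sqrt(177), sqrt(235)). Since 177, 235, and 41595 are all non-squares in Q, the three subfields Q(sqrt(177)), Q(sqrt(235)), Q(sqrt(41595)) are distinct degree-2 extensions, so [K:Q] = 4 (Klein four Galois group).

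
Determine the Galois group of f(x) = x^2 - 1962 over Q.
Gal(K/Q) = Z/2Z (cyclic of order 2)

x^2 - 1962 is irreducible over Q since 1962 is not a rational square. The splitting field Q(sqrt(1962)) has degree 2 over Q, and its unique nontrivial automorphism is sqrt(1962) ↦ -sqrt(1962). Hence Gal(Q(sqrt(1962))/Q) = Z/2Z.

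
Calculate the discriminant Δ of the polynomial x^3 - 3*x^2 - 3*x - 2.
Δ = -459

For x^3 + a x^2 + b x + c the discriminant is Δ = 18 a b c - 4 a^3 c + a^2 b^2 - 4 b^3 - 27 c^2.
Plug a = -3, b = -3, c = -2:
  18*(-3)*(-3)*(-2) - 4*(-3)^3*(-2) + (-3)^2*(-3)^2 - 4*(-3)^3 - 27*(-2)^2
  = -324 + (-216) + 81 + (108) + (-108)
  = -459.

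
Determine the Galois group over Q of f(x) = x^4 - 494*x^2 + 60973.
Gal(K/Q) = V_4 (Klein four-group, Z/2Z × Z/2Z)

f factors as (x^2 - 241)(x^2 - 253), so the splitting field is K = Q(sqrt(241), sqrt(253)). The elements 241, 253, 60973 are all non-squares in Q, so sqrt(241) and sqrt(253) generate independent quadratic extensions. Thus [K:Q] = 4 and Gal(K/Q) is generated by the two order-2 automorphisms sqrt(241) ↦ -sqrt(241) and sqrt(253) ↦ -sqrt(253), giving V_4.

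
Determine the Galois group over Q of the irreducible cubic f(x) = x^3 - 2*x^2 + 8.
Gal(K/Q) = S_3 (symmetric group of order 6)

Compute the discriminant of x^3 + (-2)*x^2 + (0)*x + (8): Δ = -1472. Since Δ is not a rational square, the Galois group is not contained in A_3; it must be the full S_3 (irreducibility of the cubic rules out anything smaller).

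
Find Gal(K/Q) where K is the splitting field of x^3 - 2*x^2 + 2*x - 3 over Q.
Gal(K/Q) = S_3 (symmetric group of order 6)

Compute the discriminant of x^3 + (-2)*x^2 + (2)*x + (-3): Δ = -139. Since Δ is not a rational square, the Galois group is not contained in A_3; it must be the full S_3 (irreducibility of the cubic rules out anything smaller).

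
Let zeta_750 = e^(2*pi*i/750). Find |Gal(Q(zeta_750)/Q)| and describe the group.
|Gal(Q(zeta_750)/Q)| = phi(750) = 200; group ≅ (Z/750Z)^* ≅ Z/2Z × Z/100Z

The n-th cyclotomic polynomial Φ_750(x) is the minimal polynomial of zeta_750 over Q and has degree phi(750) = 200. So Q(zeta_750) is a degree-200 Galois extension with Galois group (Z/750Z)^*. By CRT, (Z/750Z)^* ≅ (Z/2Z)^* × (Z/3Z)^* × (Z/125Z)^*. Each prime-power unit group is (Z/2Z)^* ≅ trivial group (order 1); (Z/3Z)^* ≅ Z/2Z; (Z/125Z)^* ≅ Z/100Z. Hence Gal(Q(zeta_750)/Q) ≅ Z/2Z × Z/100Z.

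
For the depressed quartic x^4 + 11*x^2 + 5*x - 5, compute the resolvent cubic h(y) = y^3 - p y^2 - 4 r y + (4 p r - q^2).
h(y) = y^3 - 11*y^2 + 20*y - 245

Identify coefficients: p = 11, q = 5, r = -5.
Plug into h(y) = y^3 - p y^2 - 4 r y + (4 p r - q^2):
  h(y) = y^3 - (11) y^2 - 4*(-5) y + (4*(11)*(-5) - (5)^2)
       = y^3 + (-11) y^2 + (20) y + (-245).
Simplifying: h(y) = y^3 - 11*y^2 + 20*y - 245.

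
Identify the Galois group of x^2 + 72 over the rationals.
Gal(K/Q) = Z/2Z (cyclic of order 2)

x^2 + 72 is irreducible over Q since -72 is not a rational square. The splitting field Q(sqrt(-72)) has degree 2 over Q, and its unique nontrivial automorphism is sqrt(-72) ↦ -sqrt(-72). Hence Gal(Q(sqrt(-72))/Q) = Z/2Z.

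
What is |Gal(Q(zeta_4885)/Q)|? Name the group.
|Gal(Q(zeta_4885)/Q)| = phi(4885) = 3904; group ≅ (Z/4885Z)^* ≅ Z/4Z × Z/976Z

The n-th cyclotomic polynomial Φ_4885(x) is the minimal polynomial of zeta_4885 over Q and has degree phi(4885) = 3904. So Q(zeta_4885) is a degree-3904 Galois extension with Galois group (Z/4885Z)^*. By CRT, (Z/4885Z)^* ≅ (Z/5Z)^* × (Z/977Z)^*. Each prime-power unit group is (Z/5Z)^* ≅ Z/4Z; (Z/977Z)^* ≅ Z/976Z. Hence Gal(Q(zeta_4885)/Q) ≅ Z/4Z × Z/976Z.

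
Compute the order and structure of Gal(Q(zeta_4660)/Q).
|Gal(Q(zeta_4660)/Q)| = phi(4660) = 1856; group ≅ (Z/4660Z)^* ≅ Z/2Z × Z/4Z × Z/232Z

The n-th cyclotomic polynomial Φ_4660(x) is the minimal polynomial of zeta_4660 over Q and has degree phi(4660) = 1856. So Q(zeta_4660) is a degree-1856 Galois extension with Galois group (Z/4660Z)^*. By CRT, (Z/4660Z)^* ≅ (Z/4Z)^* × (Z/5Z)^* × (Z/233Z)^*. Each prime-power unit group is (Z/4Z)^* ≅ Z/2Z; (Z/5Z)^* ≅ Z/4Z; (Z/233Z)^* ≅ Z/232Z. Hence Gal(Q(zeta_4660)/Q) ≅ Z/2Z × Z/4Z × Z/232Z.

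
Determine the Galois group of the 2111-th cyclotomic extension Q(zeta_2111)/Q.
|Gal(Q(zeta_2111)/Q)| = phi(2111) = 2110; group ≅ (Z/2111Z)^* ≅ Z/2110Z

The n-th cyclotomic polynomial Φ_2111(x) is the minimal polynomial of zeta_2111 over Q and has degree phi(2111) = 2110. So Q(zeta_2111) is a degree-2110 Galois extension with Galois group (Z/2111Z)^*. (Z/2111Z)^* is cyclic since 2111 is an odd prime power (or 4). Hence Gal(Q(zeta_2111)/Q) ≅ Z/2110Z.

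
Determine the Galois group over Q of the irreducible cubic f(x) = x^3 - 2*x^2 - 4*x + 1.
Gal(K/Q) = S_3 (symmetric group of order 6)

Compute the discriminant of x^3 + (-2)*x^2 + (-4)*x + (1): Δ = 469. Since Δ is not a rational square, the Galois group is not contained in A_3; it must be the full S_3 (irreducibility of the cubic rules out anything smaller).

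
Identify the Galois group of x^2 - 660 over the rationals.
Gal(K/Q) = Z/2Z (cyclic of order 2)

x^2 - 660 is irreducible over Q since 660 is not a rational square. The splitting field Q(sqrt(660)) has degree 2 over Q, and its unique nontrivial automorphism is sqrt(660) ↦ -sqrt(660). Hence Gal(Q(sqrt(660))/Q) = Z/2Z.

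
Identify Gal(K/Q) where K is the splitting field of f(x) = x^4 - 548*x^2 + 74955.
Gal(K/Q) = V_4 (Klein four-group, Z/2Z × Z/2Z)

f factors as (x^2 - 285)(x^2 - 263), so the splitting field is K = Q(sqrt(285), sqrt(263)). The elements 285, 263, 74955 are all non-squares in Q, so sqrt(285) and sqrt(263) generate independent quadratic extensions. Thus [K:Q] = 4 and Gal(K/Q) is generated by the two order-2 automorphisms sqrt(285) ↦ -sqrt(285) and sqrt(263) ↦ -sqrt(263), giving V_4.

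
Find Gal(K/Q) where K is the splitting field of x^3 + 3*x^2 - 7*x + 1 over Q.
Gal(K/Q) = S_3 (symmetric group of order 6)

Compute the discriminant of x^3 + (3)*x^2 + (-7)*x + (1): Δ = 1300. Since Δ is not a rational square, the Galois group is not contained in A_3; it must be the full S_3 (irreducibility of the cubic rules out anything smaller).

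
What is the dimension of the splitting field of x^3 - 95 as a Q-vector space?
[K:Q] = 6

x^3 - 95 has one real root r = 95^(1/3) and two complex roots r*zeta_3, r*zeta_3^2 where zeta_3 = e^(2*pi*i/3). The splitting field is Q(r, zeta_3). [Q(r):Q] = 3 and [Q(zeta_3):Q] = 2 with gcd = 1, so [Q(r, zeta_3):Q] = 3 * 2 = 6.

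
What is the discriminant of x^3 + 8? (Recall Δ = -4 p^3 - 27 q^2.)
Δ = -1728

For a depressed cubic x^3 + p x + q the discriminant is Δ = -4 p^3 - 27 q^2 = -4*(0)^3 - 27*(8)^2 = 0 - 1728 = -1728.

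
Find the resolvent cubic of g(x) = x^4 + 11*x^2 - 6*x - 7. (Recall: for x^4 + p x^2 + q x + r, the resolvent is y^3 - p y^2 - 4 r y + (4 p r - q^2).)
h(y) = y^3 - 11*y^2 + 28*y - 344

Identify coefficients: p = 11, q = -6, r = -7.
Plug into h(y) = y^3 - p y^2 - 4 r y + (4 p r - q^2):
  h(y) = y^3 - (11) y^2 - 4*(-7) y + (4*(11)*(-7) - (-6)^2)
       = y^3 + (-11) y^2 + (28) y + (-344).
Simplifying: h(y) = y^3 - 11*y^2 + 28*y - 344.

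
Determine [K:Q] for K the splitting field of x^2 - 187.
[K:Q] = 2

The polynomial x^2 - 187 is irreducible over Q since 187 is not a perfect square. Its splitting field is Q(sqrt(187)), which has degree 2 over Q.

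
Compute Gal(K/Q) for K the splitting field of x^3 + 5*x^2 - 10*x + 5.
Gal(K/Q) = S_3 (symmetric group of order 6)

Compute the discriminant of x^3 + (5)*x^2 + (-10)*x + (5): Δ = -1175. Since Δ is not a rational square, the Galois group is not contained in A_3; it must be the full S_3 (irreducibility of the cubic rules out anything smaller).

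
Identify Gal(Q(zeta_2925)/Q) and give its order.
|Gal(Q(zeta_2925)/Q)| = phi(2925) = 1440; group ≅ (Z/2925Z)^* ≅ Z/6Z × Z/12Z × Z/20Z

The n-th cyclotomic polynomial Φ_2925(x) is the minimal polynomial of zeta_2925 over Q and has degree phi(2925) = 1440. So Q(zeta_2925) is a degree-1440 Galois extension with Galois group (Z/2925Z)^*. By CRT, (Z/2925Z)^* ≅ (Z/9Z)^* × (Z/25Z)^* × (Z/13Z)^*. Each prime-power unit group is (Z/9Z)^* ≅ Z/6Z; (Z/25Z)^* ≅ Z/20Z; (Z/13Z)^* ≅ Z/12Z. Hence Gal(Q(zeta_2925)/Q) ≅ Z/6Z × Z/12Z × Z/20Z.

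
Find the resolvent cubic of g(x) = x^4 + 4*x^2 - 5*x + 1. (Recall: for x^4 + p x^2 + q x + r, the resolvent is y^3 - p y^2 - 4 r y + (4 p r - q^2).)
h(y) = y^3 - 4*y^2 - 4*y - 9

Identify coefficients: p = 4, q = -5, r = 1.
Plug into h(y) = y^3 - p y^2 - 4 r y + (4 p r - q^2):
  h(y) = y^3 - (4) y^2 - 4*(1) y + (4*(4)*(1) - (-5)^2)
       = y^3 + (-4) y^2 + (-4) y + (-9).
Simplifying: h(y) = y^3 - 4*y^2 - 4*y - 9.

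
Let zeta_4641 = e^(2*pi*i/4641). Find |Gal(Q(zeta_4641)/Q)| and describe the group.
|Gal(Q(zeta_4641)/Q)| = phi(4641) = 2304; group ≅ (Z/4641Z)^* ≅ Z/2Z × Z/6Z × Z/12Z × Z/16Z

The n-th cyclotomic polynomial Φ_4641(x) is the minimal polynomial of zeta_4641 over Q and has degree phi(4641) = 2304. So Q(zeta_4641) is a degree-2304 Galois extension with Galois group (Z/4641Z)^*. By CRT, (Z/4641Z)^* ≅ (Z/3Z)^* × (Z/7Z)^* × (Z/13Z)^* × (Z/17Z)^*. Each prime-power unit group is (Z/3Z)^* ≅ Z/2Z; (Z/7Z)^* ≅ Z/6Z; (Z/13Z)^* ≅ Z/12Z; (Z/17Z)^* ≅ Z/16Z. Hence Gal(Q(zeta_4641)/Q) ≅ Z/2Z × Z/6Z × Z/12Z × Z/16Z.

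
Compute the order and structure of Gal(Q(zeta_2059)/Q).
|Gal(Q(zeta_2059)/Q)| = phi(2059) = 1960; group ≅ (Z/2059Z)^* ≅ Z/28Z × Z/70Z

The n-th cyclotomic polynomial Φ_2059(x) is the minimal polynomial of zeta_2059 over Q and has degree phi(2059) = 1960. So Q(zeta_2059) is a degree-1960 Galois extension with Galois group (Z/2059Z)^*. By CRT, (Z/2059Z)^* ≅ (Z/29Z)^* × (Z/71Z)^*. Each prime-power unit group is (Z/29Z)^* ≅ Z/28Z; (Z/71Z)^* ≅ Z/70Z. Hence Gal(Q(zeta_2059)/Q) ≅ Z/28Z × Z/70Z.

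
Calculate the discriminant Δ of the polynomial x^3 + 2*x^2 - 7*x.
Δ = 1568

For x^3 + a x^2 + b x + c the discriminant is Δ = 18 a b c - 4 a^3 c + a^2 b^2 - 4 b^3 - 27 c^2.
Plug a = 2, b = -7, c = 0:
  18*(2)*(-7)*(0) - 4*(2)^3*(0) + (2)^2*(-7)^2 - 4*(-7)^3 - 27*(0)^2
  = 0 + (0) + 196 + (1372) + (0)
  = 1568.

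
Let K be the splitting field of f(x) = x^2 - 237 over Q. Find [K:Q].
[K:Q] = 2

The polynomial x^2 - 237 is irreducible over Q since 237 is not a perfect square. Its splitting field is Q(sqrt(237)), which has degree 2 over Q.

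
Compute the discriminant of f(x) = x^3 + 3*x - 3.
Δ = -351

For a depressed cubic x^3 + p x + q the discriminant is Δ = -4 p^3 - 27 q^2 = -4*(3)^3 - 27*(-3)^2 = -108 - 243 = -351.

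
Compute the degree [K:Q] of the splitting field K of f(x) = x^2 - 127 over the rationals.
[K:Q] = 2

The polynomial x^2 - 127 is irreducible over Q since 127 is not a perfect square. Its splitting field is Q(sqrt(127)), which has degree 2 over Q.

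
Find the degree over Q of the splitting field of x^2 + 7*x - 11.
[K:Q] = 2

The discriminant of x^2 + (7)*x + (-11) is b^2 - 4c = 49 - (-44) = 93. Since 93 is not a perfect square in Q, the polynomial is irreducible over Q. Its two roots generate a degree-2 extension, so [K:Q] = 2.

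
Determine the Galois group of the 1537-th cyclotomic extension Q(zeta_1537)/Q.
|Gal(Q(zeta_1537)/Q)| = phi(1537) = 1456; group ≅ (Z/1537Z)^* ≅ Z/28Z × Z/52Z

The n-th cyclotomic polynomial Φ_1537(x) is the minimal polynomial of zeta_1537 over Q and has degree phi(1537) = 1456. So Q(zeta_1537) is a degree-1456 Galois extension with Galois group (Z/1537Z)^*. By CRT, (Z/1537Z)^* ≅ (Z/29Z)^* × (Z/53Z)^*. Each prime-power unit group is (Z/29Z)^* ≅ Z/28Z; (Z/53Z)^* ≅ Z/52Z. Hence Gal(Q(zeta_1537)/Q) ≅ Z/28Z × Z/52Z.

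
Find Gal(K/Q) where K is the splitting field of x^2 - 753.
Gal(K/Q) = Z/2Z (cyclic of order 2)

x^2 - 753 is irreducible over Q since 753 is not a rational square. The splitting field Q(sqrt(753)) has degree 2 over Q, and its unique nontrivial automorphism is sqrt(753) ↦ -sqrt(753). Hence Gal(Q(sqrt(753))/Q) = Z/2Z.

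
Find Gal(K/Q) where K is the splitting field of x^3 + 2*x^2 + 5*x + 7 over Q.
Gal(K/Q) = S_3 (symmetric group of order 6)

Compute the discriminant of x^3 + (2)*x^2 + (5)*x + (7): Δ = -687. Since Δ is not a rational square, the Galois group is not contained in A_3; it must be the full S_3 (irreducibility of the cubic rules out anything smaller).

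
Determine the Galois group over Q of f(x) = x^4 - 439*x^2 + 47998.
Gal(K/Q) = V_4 (Klein four-group, Z/2Z × Z/2Z)

f factors as (x^2 - 233)(x^2 - 206), so the splitting field is K = Q(sqrt(233), sqrt(206)). The elements 233, 206, 47998 are all non-squares in Q, so sqrt(233) and sqrt(206) generate independent quadratic extensions. Thus [K:Q] = 4 and Gal(K/Q) is generated by the two order-2 automorphisms sqrt(233) ↦ -sqrt(233) and sqrt(206) ↦ -sqrt(206), giving V_4.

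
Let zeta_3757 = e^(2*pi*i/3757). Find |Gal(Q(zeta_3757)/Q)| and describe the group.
|Gal(Q(zeta_3757)/Q)| = phi(3757) = 3264; group ≅ (Z/3757Z)^* ≅ Z/12Z × Z/272Z

The n-th cyclotomic polynomial Φ_3757(x) is the minimal polynomial of zeta_3757 over Q and has degree phi(3757) = 3264. So Q(zeta_3757) is a degree-3264 Galois extension with Galois group (Z/3757Z)^*. By CRT, (Z/3757Z)^* ≅ (Z/13Z)^* × (Z/289Z)^*. Each prime-power unit group is (Z/13Z)^* ≅ Z/12Z; (Z/289Z)^* ≅ Z/272Z. Hence Gal(Q(zeta_3757)/Q) ≅ Z/12Z × Z/272Z.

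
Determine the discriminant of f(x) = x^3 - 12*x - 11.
Δ = 3645

For a depressed cubic x^3 + p x + q the discriminant is Δ = -4 p^3 - 27 q^2 = -4*(-12)^3 - 27*(-11)^2 = 6912 - 3267 = 3645.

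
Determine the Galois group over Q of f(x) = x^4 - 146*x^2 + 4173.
Gal(K/Q) = V_4 (Klein four-group, Z/2Z × Z/2Z)

f factors as (x^2 - 39)(x^2 - 107), so the splitting field is K = Q(sqrt(39), sqrt(107)). The elements 39, 107, 4173 are all non-squares in Q, so sqrt(39) and sqrt(107) generate independent quadratic extensions. Thus [K:Q] = 4 and Gal(K/Q) is generated by the two order-2 automorphisms sqrt(39) ↦ -sqrt(39) and sqrt(107) ↦ -sqrt(107), giving V_4.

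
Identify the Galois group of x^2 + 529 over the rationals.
Gal(K/Q) = Z/2Z (cyclic of order 2)

x^2 + 529 is irreducible over Q since -529 is not a rational square. The splitting field Q(sqrt(-529)) has degree 2 over Q, and its unique nontrivial automorphism is sqrt(-529) ↦ -sqrt(-529). Hence Gal(Q(sqrt(-529))/Q) = Z/2Z.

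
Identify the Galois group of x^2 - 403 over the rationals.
Gal(K/Q) = Z/2Z (cyclic of order 2)

x^2 - 403 is irreducible over Q since 403 is not a rational square. The splitting field Q(sqrt(403)) has degree 2 over Q, and its unique nontrivial automorphism is sqrt(403) ↦ -sqrt(403). Hence Gal(Q(sqrt(403))/Q) = Z/2Z.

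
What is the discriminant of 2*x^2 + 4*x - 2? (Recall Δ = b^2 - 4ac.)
Δ = 32

For a quadratic a x^2 + b x + c the discriminant is Δ = b^2 - 4ac = (4)^2 - 4*(2)*(-2) = 16 - (-16) = 32.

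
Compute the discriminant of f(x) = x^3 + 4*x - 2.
Δ = -364

For a depressed cubic x^3 + p x + q the discriminant is Δ = -4 p^3 - 27 q^2 = -4*(4)^3 - 27*(-2)^2 = -256 - 108 = -364.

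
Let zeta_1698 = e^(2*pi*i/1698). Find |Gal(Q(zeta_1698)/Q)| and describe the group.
|Gal(Q(zeta_1698)/Q)| = phi(1698) = 564; group ≅ (Z/1698Z)^* ≅ Z/2Z × Z/282Z

The n-th cyclotomic polynomial Φ_1698(x) is the minimal polynomial of zeta_1698 over Q and has degree phi(1698) = 564. So Q(zeta_1698) is a degree-564 Galois extension with Galois group (Z/1698Z)^*. By CRT, (Z/1698Z)^* ≅ (Z/2Z)^* × (Z/3Z)^* × (Z/283Z)^*. Each prime-power unit group is (Z/2Z)^* ≅ trivial group (order 1); (Z/3Z)^* ≅ Z/2Z; (Z/283Z)^* ≅ Z/282Z. Hence Gal(Q(zeta_1698)/Q) ≅ Z/2Z × Z/282Z.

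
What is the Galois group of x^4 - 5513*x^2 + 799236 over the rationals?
Gal(K/Q) = Z/2Z (cyclic of order 2)

f factors as (x^2 - 5364)(x^2 - 149), so the splitting field is K = Q(sqrt(5364), sqrt(149)). The squarefree part of 5364 is 149 and the squarefree part of 149 is also 149, so sqrt(5364) and sqrt(149) are both rational multiples of sqrt(149). Hence Q(sqrt(5364)) = Q(sqrt(149)) = Q(sqrt(149)), and the splitting field collapses to a single degree-2 extension with Galois group Z/2Z.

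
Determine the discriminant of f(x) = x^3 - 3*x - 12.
Δ = -3780

For a depressed cubic x^3 + p x + q the discriminant is Δ = -4 p^3 - 27 q^2 = -4*(-3)^3 - 27*(-12)^2 = 108 - 3888 = -3780.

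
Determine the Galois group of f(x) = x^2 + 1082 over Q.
Gal(K/Q) = Z/2Z (cyclic of order 2)

x^2 + 1082 is irreducible over Q since -1082 is not a rational square. The splitting field Q(sqrt(-1082)) has degree 2 over Q, and its unique nontrivial automorphism is sqrt(-1082) ↦ -sqrt(-1082). Hence Gal(Q(sqrt(-1082))/Q) = Z/2Z.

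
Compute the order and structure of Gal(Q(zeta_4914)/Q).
|Gal(Q(zeta_4914)/Q)| = phi(4914) = 1296; group ≅ (Z/4914Z)^* ≅ Z/6Z × Z/12Z × Z/18Z

The n-th cyclotomic polynomial Φ_4914(x) is the minimal polynomial of zeta_4914 over Q and has degree phi(4914) = 1296. So Q(zeta_4914) is a degree-1296 Galois extension with Galois group (Z/4914Z)^*. By CRT, (Z/4914Z)^* ≅ (Z/2Z)^* × (Z/27Z)^* × (Z/7Z)^* × (Z/13Z)^*. Each prime-power unit group is (Z/2Z)^* ≅ trivial group (order 1); (Z/27Z)^* ≅ Z/18Z; (Z/7Z)^* ≅ Z/6Z; (Z/13Z)^* ≅ Z/12Z. Hence Gal(Q(zeta_4914)/Q) ≅ Z/6Z × Z/12Z × Z/18Z.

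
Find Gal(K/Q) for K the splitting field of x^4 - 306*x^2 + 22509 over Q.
Gal(K/Q) = V_4 (Klein four-group, Z/2Z × Z/2Z)

f factors as (x^2 - 123)(x^2 - 183), so the splitting field is K = Q(sqrt(123), sqrt(183)). The elements 123, 183, 22509 are all non-squares in Q, so sqrt(123) and sqrt(183) generate independent quadratic extensions. Thus [K:Q] = 4 and Gal(K/Q) is generated by the two order-2 automorphisms sqrt(123) ↦ -sqrt(123) and sqrt(183) ↦ -sqrt(183), giving V_4.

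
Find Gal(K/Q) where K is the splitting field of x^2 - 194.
Gal(K/Q) = Z/2Z (cyclic of order 2)

x^2 - 194 is irreducible over Q since 194 is not a rational square. The splitting field Q(sqrt(194)) has degree 2 over Q, and its unique nontrivial automorphism is sqrt(194) ↦ -sqrt(194). Hence Gal(Q(sqrt(194))/Q) = Z/2Z.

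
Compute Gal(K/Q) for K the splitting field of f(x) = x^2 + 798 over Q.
Gal(K/Q) = Z/2Z (cyclic of order 2)

x^2 + 798 is irreducible over Q since -798 is not a rational square. The splitting field Q(sqrt(-798)) has degree 2 over Q, and its unique nontrivial automorphism is sqrt(-798) ↦ -sqrt(-798). Hence Gal(Q(sqrt(-798))/Q) = Z/2Z.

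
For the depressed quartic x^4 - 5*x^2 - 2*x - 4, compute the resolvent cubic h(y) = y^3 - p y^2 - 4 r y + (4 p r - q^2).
h(y) = y^3 + 5*y^2 + 16*y + 76

Identify coefficients: p = -5, q = -2, r = -4.
Plug into h(y) = y^3 - p y^2 - 4 r y + (4 p r - q^2):
  h(y) = y^3 - (-5) y^2 - 4*(-4) y + (4*(-5)*(-4) - (-2)^2)
       = y^3 + (5) y^2 + (16) y + (76).
Simplifying: h(y) = y^3 + 5*y^2 + 16*y + 76.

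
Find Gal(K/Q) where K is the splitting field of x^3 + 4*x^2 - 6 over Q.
Gal(K/Q) = S_3 (symmetric group of order 6)

Compute the discriminant of x^3 + (4)*x^2 + (0)*x + (-6): Δ = 564. Since Δ is not a rational square, the Galois group is not contained in A_3; it must be the full S_3 (irreducibility of the cubic rules out anything smaller).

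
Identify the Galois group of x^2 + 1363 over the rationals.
Gal(K/Q) = Z/2Z (cyclic of order 2)

x^2 + 1363 is irreducible over Q since -1363 is not a rational square. The splitting field Q(sqrt(-1363)) has degree 2 over Q, and its unique nontrivial automorphism is sqrt(-1363) ↦ -sqrt(-1363). Hence Gal(Q(sqrt(-1363))/Q) = Z/2Z.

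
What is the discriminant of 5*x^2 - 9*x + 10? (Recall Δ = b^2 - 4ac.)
Δ = -119

For a quadratic a x^2 + b x + c the discriminant is Δ = b^2 - 4ac = (-9)^2 - 4*(5)*(10) = 81 - (200) = -119.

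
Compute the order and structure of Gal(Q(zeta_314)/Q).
|Gal(Q(zeta_314)/Q)| = phi(314) = 156; group ≅ (Z/314Z)^* ≅ Z/156Z

The n-th cyclotomic polynomial Φ_314(x) is the minimal polynomial of zeta_314 over Q and has degree phi(314) = 156. So Q(zeta_314) is a degree-156 Galois extension with Galois group (Z/314Z)^*. By CRT, (Z/314Z)^* ≅ (Z/2Z)^* × (Z/157Z)^*. Each prime-power unit group is (Z/2Z)^* ≅ trivial group (order 1); (Z/157Z)^* ≅ Z/156Z. Hence Gal(Q(zeta_314)/Q) ≅ Z/156Z.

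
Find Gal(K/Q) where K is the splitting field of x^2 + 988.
Gal(K/Q) = Z/2Z (cyclic of order 2)

x^2 + 988 is irreducible over Q since -988 is not a rational square. The splitting field Q(sqrt(-988)) has degree 2 over Q, and its unique nontrivial automorphism is sqrt(-988) ↦ -sqrt(-988). Hence Gal(Q(sqrt(-988))/Q) = Z/2Z.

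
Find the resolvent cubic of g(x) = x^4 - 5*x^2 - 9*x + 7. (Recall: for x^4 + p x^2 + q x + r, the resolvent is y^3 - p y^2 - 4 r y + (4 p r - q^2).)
h(y) = y^3 + 5*y^2 - 28*y - 221

Identify coefficients: p = -5, q = -9, r = 7.
Plug into h(y) = y^3 - p y^2 - 4 r y + (4 p r - q^2):
  h(y) = y^3 - (-5) y^2 - 4*(7) y + (4*(-5)*(7) - (-9)^2)
       = y^3 + (5) y^2 + (-28) y + (-221).
Simplifying: h(y) = y^3 + 5*y^2 - 28*y - 221.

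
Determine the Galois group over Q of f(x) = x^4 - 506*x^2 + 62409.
Gal(K/Q) = V_4 (Klein four-group, Z/2Z × Z/2Z)

f factors as (x^2 - 293)(x^2 - 213), so the splitting field is K = Q(sqrt(293), sqrt(213)). The elements 293, 213, 62409 are all non-squares in Q, so sqrt(293) and sqrt(213) generate independent quadratic extensions. Thus [K:Q] = 4 and Gal(K/Q) is generated by the two order-2 automorphisms sqrt(293) ↦ -sqrt(293) and sqrt(213) ↦ -sqrt(213), giving V_4.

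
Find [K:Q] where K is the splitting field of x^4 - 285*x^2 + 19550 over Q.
[K:Q] = 4

f factors as (x^2 - 170)(x^2 - 115); the splitting field is K = Q(sqrt(170), sqrt(115)). Since 170, 115, and 19550 are all non-squares in Q, the three subfields Q(sqrt(170)), Q(sqrt(115)), Q(sqrt(19550)) are distinct degree-2 extensions, so [K:Q] = 4 (Klein four Galois group).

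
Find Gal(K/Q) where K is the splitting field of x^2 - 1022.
Gal(K/Q) = Z/2Z (cyclic of order 2)

x^2 - 1022 is irreducible over Q since 1022 is not a rational square. The splitting field Q(sqrt(1022)) has degree 2 over Q, and its unique nontrivial automorphism is sqrt(1022) ↦ -sqrt(1022). Hence Gal(Q(sqrt(1022))/Q) = Z/2Z.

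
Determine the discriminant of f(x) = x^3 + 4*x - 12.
Δ = -4144

For a depressed cubic x^3 + p x + q the discriminant is Δ = -4 p^3 - 27 q^2 = -4*(4)^3 - 27*(-12)^2 = -256 - 3888 = -4144.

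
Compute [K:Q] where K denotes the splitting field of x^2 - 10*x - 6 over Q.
[K:Q] = 2

The discriminant of x^2 + (-10)*x + (-6) is b^2 - 4c = 100 - (-24) = 124. Since 124 is not a perfect square in Q, the polynomial is irreducible over Q. Its two roots generate a degree-2 extension, so [K:Q] = 2.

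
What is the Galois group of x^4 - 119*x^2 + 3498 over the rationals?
Gal(K/Q) = V_4 (Klein four-group, Z/2Z × Z/2Z)

f factors as (x^2 - 66)(x^2 - 53), so the splitting field is K = Q(sqrt(66), sqrt(53)). The elements 66, 53, 3498 are all non-squares in Q, so sqrt(66) and sqrt(53) generate independent quadratic extensions. Thus [K:Q] = 4 and Gal(K/Q) is generated by the two order-2 automorphisms sqrt(66) ↦ -sqrt(66) and sqrt(53) ↦ -sqrt(53), giving V_4.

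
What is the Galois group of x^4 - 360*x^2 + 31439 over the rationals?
Gal(K/Q) = V_4 (Klein four-group, Z/2Z × Z/2Z)

f factors as (x^2 - 211)(x^2 - 149), so the splitting field is K = Q(sqrt(211), sqrt(149)). The elements 211, 149, 31439 are all non-squares in Q, so sqrt(211) and sqrt(149) generate independent quadratic extensions. Thus [K:Q] = 4 and Gal(K/Q) is generated by the two order-2 automorphisms sqrt(211) ↦ -sqrt(211) and sqrt(149) ↦ -sqrt(149), giving V_4.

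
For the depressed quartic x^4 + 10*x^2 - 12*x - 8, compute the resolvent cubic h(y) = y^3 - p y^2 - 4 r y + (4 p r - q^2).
h(y) = y^3 - 10*y^2 + 32*y - 464

Identify coefficients: p = 10, q = -12, r = -8.
Plug into h(y) = y^3 - p y^2 - 4 r y + (4 p r - q^2):
  h(y) = y^3 - (10) y^2 - 4*(-8) y + (4*(10)*(-8) - (-12)^2)
       = y^3 + (-10) y^2 + (32) y + (-464).
Simplifying: h(y) = y^3 - 10*y^2 + 32*y - 464.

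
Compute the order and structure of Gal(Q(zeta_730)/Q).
|Gal(Q(zeta_730)/Q)| = phi(730) = 288; group ≅ (Z/730Z)^* ≅ Z/4Z × Z/72Z

The n-th cyclotomic polynomial Φ_730(x) is the minimal polynomial of zeta_730 over Q and has degree phi(730) = 288. So Q(zeta_730) is a degree-288 Galois extension with Galois group (Z/730Z)^*. By CRT, (Z/730Z)^* ≅ (Z/2Z)^* × (Z/5Z)^* × (Z/73Z)^*. Each prime-power unit group is (Z/2Z)^* ≅ trivial group (order 1); (Z/5Z)^* ≅ Z/4Z; (Z/73Z)^* ≅ Z/72Z. Hence Gal(Q(zeta_730)/Q) ≅ Z/4Z × Z/72Z.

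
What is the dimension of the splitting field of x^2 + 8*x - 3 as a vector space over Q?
[K:Q] = 2

The discriminant of x^2 + (8)*x + (-3) is b^2 - 4c = 64 - (-12) = 76. Since 76 is not a perfect square in Q, the polynomial is irreducible over Q. Its two roots generate a degree-2 extension, so [K:Q] = 2.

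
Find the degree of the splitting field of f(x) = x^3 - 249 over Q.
[K:Q] = 6

x^3 - 249 has one real root r = 249^(1/3) and two complex roots r*zeta_3, r*zeta_3^2 where zeta_3 = e^(2*pi*i/3). The splitting field is Q(r, zeta_3). [Q(r):Q] = 3 and [Q(zeta_3):Q] = 2 with gcd = 1, so [Q(r, zeta_3):Q] = 3 * 2 = 6.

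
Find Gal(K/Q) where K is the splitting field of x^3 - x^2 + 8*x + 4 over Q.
Gal(K/Q) = S_3 (symmetric group of order 6)

Compute the discriminant of x^3 + (-1)*x^2 + (8)*x + (4): Δ = -2976. Since Δ is not a rational square, the Galois group is not contained in A_3; it must be the full S_3 (irreducibility of the cubic rules out anything smaller).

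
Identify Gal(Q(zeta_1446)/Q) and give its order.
|Gal(Q(zeta_1446)/Q)| = phi(1446) = 480; group ≅ (Z/1446Z)^* ≅ Z/2Z × Z/240Z

The n-th cyclotomic polynomial Φ_1446(x) is the minimal polynomial of zeta_1446 over Q and has degree phi(1446) = 480. So Q(zeta_1446) is a degree-480 Galois extension with Galois group (Z/1446Z)^*. By CRT, (Z/1446Z)^* ≅ (Z/2Z)^* × (Z/3Z)^* × (Z/241Z)^*. Each prime-power unit group is (Z/2Z)^* ≅ trivial group (order 1); (Z/3Z)^* ≅ Z/2Z; (Z/241Z)^* ≅ Z/240Z. Hence Gal(Q(zeta_1446)/Q) ≅ Z/2Z × Z/240Z.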